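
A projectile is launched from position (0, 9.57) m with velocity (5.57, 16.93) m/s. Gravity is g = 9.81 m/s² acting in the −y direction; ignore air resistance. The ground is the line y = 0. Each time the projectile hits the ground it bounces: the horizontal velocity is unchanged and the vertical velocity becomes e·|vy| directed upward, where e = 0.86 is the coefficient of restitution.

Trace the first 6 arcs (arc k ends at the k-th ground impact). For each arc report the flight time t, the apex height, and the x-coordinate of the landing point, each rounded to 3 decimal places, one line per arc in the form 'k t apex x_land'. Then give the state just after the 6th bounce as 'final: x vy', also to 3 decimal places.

Arc 1: start y=9.570, vy=16.930 → t=3.946, apex=24.179, x_land=21.979, impact vy=-21.780
  bounce: vy ← 0.86·21.780 = 18.731
Arc 2: start y=0.000, vy=18.731 → t=3.819, apex=17.883, x_land=43.250, impact vy=-18.731
  bounce: vy ← 0.86·18.731 = 16.109
Arc 3: start y=0.000, vy=16.109 → t=3.284, apex=13.226, x_land=61.543, impact vy=-16.109
  bounce: vy ← 0.86·16.109 = 13.854
Arc 4: start y=0.000, vy=13.854 → t=2.824, apex=9.782, x_land=77.275, impact vy=-13.854
  bounce: vy ← 0.86·13.854 = 11.914
Arc 5: start y=0.000, vy=11.914 → t=2.429, apex=7.235, x_land=90.804, impact vy=-11.914
  bounce: vy ← 0.86·11.914 = 10.246
Arc 6: start y=0.000, vy=10.246 → t=2.089, apex=5.351, x_land=102.439, impact vy=-10.246
  bounce: vy ← 0.86·10.246 = 8.812

1 3.946 24.179 21.979
2 3.819 17.883 43.250
3 3.284 13.226 61.543
4 2.824 9.782 77.275
5 2.429 7.235 90.804
6 2.089 5.351 102.439
final: 102.439 8.812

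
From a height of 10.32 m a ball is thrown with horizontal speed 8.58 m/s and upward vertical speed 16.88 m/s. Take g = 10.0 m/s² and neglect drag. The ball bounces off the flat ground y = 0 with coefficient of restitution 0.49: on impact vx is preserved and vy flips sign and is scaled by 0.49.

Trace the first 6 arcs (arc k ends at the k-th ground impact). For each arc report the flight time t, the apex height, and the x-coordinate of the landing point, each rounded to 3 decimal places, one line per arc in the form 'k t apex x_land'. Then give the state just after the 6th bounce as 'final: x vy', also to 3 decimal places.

1 3.905 24.567 33.502
2 2.172 5.898 52.140
3 1.064 1.416 61.272
4 0.522 0.340 65.747
5 0.256 0.082 67.940
6 0.125 0.020 69.015
final: 69.015 0.307

Arc 1: start y=10.320, vy=16.880 → t=3.905, apex=24.567, x_land=33.502, impact vy=-22.166
  bounce: vy ← 0.49·22.166 = 10.861
Arc 2: start y=0.000, vy=10.861 → t=2.172, apex=5.898, x_land=52.140, impact vy=-10.861
  bounce: vy ← 0.49·10.861 = 5.322
Arc 3: start y=0.000, vy=5.322 → t=1.064, apex=1.416, x_land=61.272, impact vy=-5.322
  bounce: vy ← 0.49·5.322 = 2.608
Arc 4: start y=0.000, vy=2.608 → t=0.522, apex=0.340, x_land=65.747, impact vy=-2.608
  bounce: vy ← 0.49·2.608 = 1.278
Arc 5: start y=0.000, vy=1.278 → t=0.256, apex=0.082, x_land=67.940, impact vy=-1.278
  bounce: vy ← 0.49·1.278 = 0.626
Arc 6: start y=0.000, vy=0.626 → t=0.125, apex=0.020, x_land=69.015, impact vy=-0.626
  bounce: vy ← 0.49·0.626 = 0.307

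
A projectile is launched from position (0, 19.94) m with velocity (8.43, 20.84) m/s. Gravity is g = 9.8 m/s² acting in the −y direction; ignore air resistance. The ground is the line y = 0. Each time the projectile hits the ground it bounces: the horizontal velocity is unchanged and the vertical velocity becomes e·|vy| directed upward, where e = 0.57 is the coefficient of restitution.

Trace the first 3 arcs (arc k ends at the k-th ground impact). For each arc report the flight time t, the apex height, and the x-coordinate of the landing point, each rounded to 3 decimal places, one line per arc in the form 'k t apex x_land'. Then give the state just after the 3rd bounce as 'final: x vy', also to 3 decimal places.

Arc 1: start y=19.940, vy=20.840 → t=5.058, apex=42.098, x_land=42.636, impact vy=-28.725
  bounce: vy ← 0.57·28.725 = 16.373
Arc 2: start y=0.000, vy=16.373 → t=3.341, apex=13.678, x_land=70.805, impact vy=-16.373
  bounce: vy ← 0.57·16.373 = 9.333
Arc 3: start y=0.000, vy=9.333 → t=1.905, apex=4.444, x_land=86.861, impact vy=-9.333
  bounce: vy ← 0.57·9.333 = 5.320

1 5.058 42.098 42.636
2 3.341 13.678 70.805
3 1.905 4.444 86.861
final: 86.861 5.320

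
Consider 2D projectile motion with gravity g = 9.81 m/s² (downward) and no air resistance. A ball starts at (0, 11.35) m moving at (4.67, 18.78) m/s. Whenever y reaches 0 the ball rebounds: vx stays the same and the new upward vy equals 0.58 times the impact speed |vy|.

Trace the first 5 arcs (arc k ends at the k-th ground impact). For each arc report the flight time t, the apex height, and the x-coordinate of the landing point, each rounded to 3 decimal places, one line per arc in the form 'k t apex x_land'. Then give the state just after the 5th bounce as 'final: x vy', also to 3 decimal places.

Arc 1: start y=11.350, vy=18.780 → t=4.360, apex=29.326, x_land=20.359, impact vy=-23.987
  bounce: vy ← 0.58·23.987 = 13.912
Arc 2: start y=0.000, vy=13.912 → t=2.836, apex=9.865, x_land=33.605, impact vy=-13.912
  bounce: vy ← 0.58·13.912 = 8.069
Arc 3: start y=0.000, vy=8.069 → t=1.645, apex=3.319, x_land=41.288, impact vy=-8.069
  bounce: vy ← 0.58·8.069 = 4.680
Arc 4: start y=0.000, vy=4.680 → t=0.954, apex=1.116, x_land=45.743, impact vy=-4.680
  bounce: vy ← 0.58·4.680 = 2.714
Arc 5: start y=0.000, vy=2.714 → t=0.553, apex=0.376, x_land=48.328, impact vy=-2.714
  bounce: vy ← 0.58·2.714 = 1.574

1 4.360 29.326 20.359
2 2.836 9.865 33.605
3 1.645 3.319 41.288
4 0.954 1.116 45.743
5 0.553 0.376 48.328
final: 48.328 1.574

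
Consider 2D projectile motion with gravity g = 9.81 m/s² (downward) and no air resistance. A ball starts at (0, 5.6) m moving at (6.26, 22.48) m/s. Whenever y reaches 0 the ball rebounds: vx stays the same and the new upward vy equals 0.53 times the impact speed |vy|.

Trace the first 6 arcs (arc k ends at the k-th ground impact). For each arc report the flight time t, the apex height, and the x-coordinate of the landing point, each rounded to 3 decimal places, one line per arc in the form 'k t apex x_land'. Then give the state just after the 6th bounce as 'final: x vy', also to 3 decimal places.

Arc 1: start y=5.600, vy=22.480 → t=4.820, apex=31.357, x_land=30.173, impact vy=-24.804
  bounce: vy ← 0.53·24.804 = 13.146
Arc 2: start y=0.000, vy=13.146 → t=2.680, apex=8.808, x_land=46.950, impact vy=-13.146
  bounce: vy ← 0.53·13.146 = 6.967
Arc 3: start y=0.000, vy=6.967 → t=1.420, apex=2.474, x_land=55.842, impact vy=-6.967
  bounce: vy ← 0.53·6.967 = 3.693
Arc 4: start y=0.000, vy=3.693 → t=0.753, apex=0.695, x_land=60.555, impact vy=-3.693
  bounce: vy ← 0.53·3.693 = 1.957
Arc 5: start y=0.000, vy=1.957 → t=0.399, apex=0.195, x_land=63.053, impact vy=-1.957
  bounce: vy ← 0.53·1.957 = 1.037
Arc 6: start y=0.000, vy=1.037 → t=0.211, apex=0.055, x_land=64.377, impact vy=-1.037
  bounce: vy ← 0.53·1.037 = 0.550

1 4.820 31.357 30.173
2 2.680 8.808 46.950
3 1.420 2.474 55.842
4 0.753 0.695 60.555
5 0.399 0.195 63.053
6 0.211 0.055 64.377
final: 64.377 0.550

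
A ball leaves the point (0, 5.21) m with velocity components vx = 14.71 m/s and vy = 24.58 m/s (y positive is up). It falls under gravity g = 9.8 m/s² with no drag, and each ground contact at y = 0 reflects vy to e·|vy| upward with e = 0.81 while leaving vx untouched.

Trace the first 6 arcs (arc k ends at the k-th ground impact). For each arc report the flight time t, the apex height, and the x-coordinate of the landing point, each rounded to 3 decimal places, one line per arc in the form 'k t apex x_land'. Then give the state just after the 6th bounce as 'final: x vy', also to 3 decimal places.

1 5.220 36.035 76.786
2 4.393 23.643 141.410
3 3.558 15.512 193.756
4 2.882 10.177 236.156
5 2.335 6.677 270.500
6 1.891 4.381 298.318
final: 298.318 7.506

Arc 1: start y=5.210, vy=24.580 → t=5.220, apex=36.035, x_land=76.786, impact vy=-26.576
  bounce: vy ← 0.81·26.576 = 21.527
Arc 2: start y=0.000, vy=21.527 → t=4.393, apex=23.643, x_land=141.410, impact vy=-21.527
  bounce: vy ← 0.81·21.527 = 17.437
Arc 3: start y=0.000, vy=17.437 → t=3.558, apex=15.512, x_land=193.756, impact vy=-17.437
  bounce: vy ← 0.81·17.437 = 14.124
Arc 4: start y=0.000, vy=14.124 → t=2.882, apex=10.177, x_land=236.156, impact vy=-14.124
  bounce: vy ← 0.81·14.124 = 11.440
Arc 5: start y=0.000, vy=11.440 → t=2.335, apex=6.677, x_land=270.500, impact vy=-11.440
  bounce: vy ← 0.81·11.440 = 9.267
Arc 6: start y=0.000, vy=9.267 → t=1.891, apex=4.381, x_land=298.318, impact vy=-9.267
  bounce: vy ← 0.81·9.267 = 7.506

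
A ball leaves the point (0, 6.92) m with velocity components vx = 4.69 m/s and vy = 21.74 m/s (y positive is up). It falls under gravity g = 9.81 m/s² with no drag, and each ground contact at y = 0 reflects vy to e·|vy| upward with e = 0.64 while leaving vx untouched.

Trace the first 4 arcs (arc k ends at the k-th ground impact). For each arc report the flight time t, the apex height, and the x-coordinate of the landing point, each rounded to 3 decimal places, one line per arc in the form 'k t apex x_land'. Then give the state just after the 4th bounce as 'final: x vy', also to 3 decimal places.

Arc 1: start y=6.920, vy=21.740 → t=4.730, apex=31.009, x_land=22.186, impact vy=-24.666
  bounce: vy ← 0.64·24.666 = 15.786
Arc 2: start y=0.000, vy=15.786 → t=3.218, apex=12.701, x_land=37.280, impact vy=-15.786
  bounce: vy ← 0.64·15.786 = 10.103
Arc 3: start y=0.000, vy=10.103 → t=2.060, apex=5.202, x_land=46.940, impact vy=-10.103
  bounce: vy ← 0.64·10.103 = 6.466
Arc 4: start y=0.000, vy=6.466 → t=1.318, apex=2.131, x_land=53.123, impact vy=-6.466
  bounce: vy ← 0.64·6.466 = 4.138

1 4.730 31.009 22.186
2 3.218 12.701 37.280
3 2.060 5.202 46.940
4 1.318 2.131 53.123
final: 53.123 4.138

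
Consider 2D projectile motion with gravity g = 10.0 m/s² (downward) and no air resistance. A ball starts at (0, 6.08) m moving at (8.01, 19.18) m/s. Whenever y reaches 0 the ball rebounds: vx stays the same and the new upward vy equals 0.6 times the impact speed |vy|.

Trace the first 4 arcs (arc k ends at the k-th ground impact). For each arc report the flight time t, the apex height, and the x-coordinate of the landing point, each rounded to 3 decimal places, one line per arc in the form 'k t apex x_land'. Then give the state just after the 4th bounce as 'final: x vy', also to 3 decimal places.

1 4.130 24.474 33.085
2 2.655 8.811 54.350
3 1.593 3.172 67.110
4 0.956 1.142 74.765
final: 74.765 2.867

Arc 1: start y=6.080, vy=19.180 → t=4.130, apex=24.474, x_land=33.085, impact vy=-22.124
  bounce: vy ← 0.6·22.124 = 13.274
Arc 2: start y=0.000, vy=13.274 → t=2.655, apex=8.811, x_land=54.350, impact vy=-13.274
  bounce: vy ← 0.6·13.274 = 7.965
Arc 3: start y=0.000, vy=7.965 → t=1.593, apex=3.172, x_land=67.110, impact vy=-7.965
  bounce: vy ← 0.6·7.965 = 4.779
Arc 4: start y=0.000, vy=4.779 → t=0.956, apex=1.142, x_land=74.765, impact vy=-4.779
  bounce: vy ← 0.6·4.779 = 2.867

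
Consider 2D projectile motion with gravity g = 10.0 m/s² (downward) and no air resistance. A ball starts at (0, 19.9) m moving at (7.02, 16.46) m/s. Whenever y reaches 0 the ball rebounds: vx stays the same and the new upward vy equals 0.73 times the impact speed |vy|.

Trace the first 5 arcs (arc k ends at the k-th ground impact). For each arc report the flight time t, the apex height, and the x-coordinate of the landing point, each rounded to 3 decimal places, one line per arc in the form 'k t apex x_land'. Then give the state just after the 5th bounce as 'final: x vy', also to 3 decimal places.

1 4.232 33.447 29.711
2 3.776 17.824 56.219
3 2.757 9.498 75.570
4 2.012 5.062 89.697
5 1.469 2.697 100.009
final: 100.009 5.362

Arc 1: start y=19.900, vy=16.460 → t=4.232, apex=33.447, x_land=29.711, impact vy=-25.864
  bounce: vy ← 0.73·25.864 = 18.881
Arc 2: start y=0.000, vy=18.881 → t=3.776, apex=17.824, x_land=56.219, impact vy=-18.881
  bounce: vy ← 0.73·18.881 = 13.783
Arc 3: start y=0.000, vy=13.783 → t=2.757, apex=9.498, x_land=75.570, impact vy=-13.783
  bounce: vy ← 0.73·13.783 = 10.061
Arc 4: start y=0.000, vy=10.061 → t=2.012, apex=5.062, x_land=89.697, impact vy=-10.061
  bounce: vy ← 0.73·10.061 = 7.345
Arc 5: start y=0.000, vy=7.345 → t=1.469, apex=2.697, x_land=100.009, impact vy=-7.345
  bounce: vy ← 0.73·7.345 = 5.362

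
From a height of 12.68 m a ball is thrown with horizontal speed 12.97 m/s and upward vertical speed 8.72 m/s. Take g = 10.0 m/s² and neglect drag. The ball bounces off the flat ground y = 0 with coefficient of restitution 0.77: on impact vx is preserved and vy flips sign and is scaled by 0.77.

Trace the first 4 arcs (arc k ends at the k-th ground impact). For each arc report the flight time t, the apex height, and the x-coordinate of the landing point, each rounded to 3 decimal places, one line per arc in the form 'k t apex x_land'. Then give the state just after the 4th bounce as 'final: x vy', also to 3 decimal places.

1 2.688 16.482 34.858
2 2.796 9.772 71.122
3 2.153 5.794 99.046
4 1.658 3.435 120.547
final: 120.547 6.382

Arc 1: start y=12.680, vy=8.720 → t=2.688, apex=16.482, x_land=34.858, impact vy=-18.156
  bounce: vy ← 0.77·18.156 = 13.980
Arc 2: start y=0.000, vy=13.980 → t=2.796, apex=9.772, x_land=71.122, impact vy=-13.980
  bounce: vy ← 0.77·13.980 = 10.765
Arc 3: start y=0.000, vy=10.765 → t=2.153, apex=5.794, x_land=99.046, impact vy=-10.765
  bounce: vy ← 0.77·10.765 = 8.289
Arc 4: start y=0.000, vy=8.289 → t=1.658, apex=3.435, x_land=120.547, impact vy=-8.289
  bounce: vy ← 0.77·8.289 = 6.382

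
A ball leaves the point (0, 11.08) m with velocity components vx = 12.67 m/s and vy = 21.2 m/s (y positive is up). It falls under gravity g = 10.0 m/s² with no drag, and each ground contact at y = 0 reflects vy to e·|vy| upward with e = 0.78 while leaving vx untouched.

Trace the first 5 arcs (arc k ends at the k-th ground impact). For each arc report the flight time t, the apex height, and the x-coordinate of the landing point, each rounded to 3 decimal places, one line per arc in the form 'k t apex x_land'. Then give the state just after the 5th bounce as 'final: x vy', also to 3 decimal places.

1 4.710 33.552 59.681
2 4.041 20.413 110.882
3 3.152 12.419 150.818
4 2.459 7.556 181.969
5 1.918 4.597 206.266
final: 206.266 7.479

Arc 1: start y=11.080, vy=21.200 → t=4.710, apex=33.552, x_land=59.681, impact vy=-25.904
  bounce: vy ← 0.78·25.904 = 20.205
Arc 2: start y=0.000, vy=20.205 → t=4.041, apex=20.413, x_land=110.882, impact vy=-20.205
  bounce: vy ← 0.78·20.205 = 15.760
Arc 3: start y=0.000, vy=15.760 → t=3.152, apex=12.419, x_land=150.818, impact vy=-15.760
  bounce: vy ← 0.78·15.760 = 12.293
Arc 4: start y=0.000, vy=12.293 → t=2.459, apex=7.556, x_land=181.969, impact vy=-12.293
  bounce: vy ← 0.78·12.293 = 9.589
Arc 5: start y=0.000, vy=9.589 → t=1.918, apex=4.597, x_land=206.266, impact vy=-9.589
  bounce: vy ← 0.78·9.589 = 7.479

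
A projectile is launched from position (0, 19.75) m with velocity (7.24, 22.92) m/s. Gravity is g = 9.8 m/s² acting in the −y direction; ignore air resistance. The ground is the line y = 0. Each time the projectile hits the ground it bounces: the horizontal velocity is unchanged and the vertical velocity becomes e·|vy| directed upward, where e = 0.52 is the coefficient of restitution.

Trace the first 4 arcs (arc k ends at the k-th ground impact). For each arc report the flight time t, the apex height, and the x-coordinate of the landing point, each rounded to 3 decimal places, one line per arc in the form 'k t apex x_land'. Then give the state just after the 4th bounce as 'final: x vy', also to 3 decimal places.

1 5.421 46.552 39.248
2 3.206 12.588 62.457
3 1.667 3.404 74.525
4 0.867 0.920 80.801
final: 80.801 2.209

Arc 1: start y=19.750, vy=22.920 → t=5.421, apex=46.552, x_land=39.248, impact vy=-30.206
  bounce: vy ← 0.52·30.206 = 15.707
Arc 2: start y=0.000, vy=15.707 → t=3.206, apex=12.588, x_land=62.457, impact vy=-15.707
  bounce: vy ← 0.52·15.707 = 8.168
Arc 3: start y=0.000, vy=8.168 → t=1.667, apex=3.404, x_land=74.525, impact vy=-8.168
  bounce: vy ← 0.52·8.168 = 4.247
Arc 4: start y=0.000, vy=4.247 → t=0.867, apex=0.920, x_land=80.801, impact vy=-4.247
  bounce: vy ← 0.52·4.247 = 2.209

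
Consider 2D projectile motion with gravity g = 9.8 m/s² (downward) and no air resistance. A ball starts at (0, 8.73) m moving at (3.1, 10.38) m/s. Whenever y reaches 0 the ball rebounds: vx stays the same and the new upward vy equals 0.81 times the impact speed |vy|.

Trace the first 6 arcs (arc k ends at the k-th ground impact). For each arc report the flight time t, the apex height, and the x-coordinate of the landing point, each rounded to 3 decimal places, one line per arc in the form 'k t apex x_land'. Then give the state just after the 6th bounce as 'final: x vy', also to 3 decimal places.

Arc 1: start y=8.730, vy=10.380 → t=2.763, apex=14.227, x_land=8.566, impact vy=-16.699
  bounce: vy ← 0.81·16.699 = 13.526
Arc 2: start y=0.000, vy=13.526 → t=2.760, apex=9.334, x_land=17.123, impact vy=-13.526
  bounce: vy ← 0.81·13.526 = 10.956
Arc 3: start y=0.000, vy=10.956 → t=2.236, apex=6.124, x_land=24.055, impact vy=-10.956
  bounce: vy ← 0.81·10.956 = 8.874
Arc 4: start y=0.000, vy=8.874 → t=1.811, apex=4.018, x_land=29.669, impact vy=-8.874
  bounce: vy ← 0.81·8.874 = 7.188
Arc 5: start y=0.000, vy=7.188 → t=1.467, apex=2.636, x_land=34.217, impact vy=-7.188
  bounce: vy ← 0.81·7.188 = 5.823
Arc 6: start y=0.000, vy=5.823 → t=1.188, apex=1.730, x_land=37.900, impact vy=-5.823
  bounce: vy ← 0.81·5.823 = 4.716

1 2.763 14.227 8.566
2 2.760 9.334 17.123
3 2.236 6.124 24.055
4 1.811 4.018 29.669
5 1.467 2.636 34.217
6 1.188 1.730 37.900
final: 37.900 4.716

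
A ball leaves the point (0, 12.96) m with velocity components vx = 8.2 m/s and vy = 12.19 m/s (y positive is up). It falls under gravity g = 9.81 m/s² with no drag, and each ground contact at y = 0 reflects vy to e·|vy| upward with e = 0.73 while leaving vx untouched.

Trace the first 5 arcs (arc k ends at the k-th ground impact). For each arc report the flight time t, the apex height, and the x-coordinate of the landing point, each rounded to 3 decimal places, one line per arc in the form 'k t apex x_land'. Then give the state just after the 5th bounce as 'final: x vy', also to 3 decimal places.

Arc 1: start y=12.960, vy=12.190 → t=3.289, apex=20.534, x_land=26.967, impact vy=-20.072
  bounce: vy ← 0.73·20.072 = 14.652
Arc 2: start y=0.000, vy=14.652 → t=2.987, apex=10.942, x_land=51.462, impact vy=-14.652
  bounce: vy ← 0.73·14.652 = 10.696
Arc 3: start y=0.000, vy=10.696 → t=2.181, apex=5.831, x_land=69.344, impact vy=-10.696
  bounce: vy ← 0.73·10.696 = 7.808
Arc 4: start y=0.000, vy=7.808 → t=1.592, apex=3.107, x_land=82.397, impact vy=-7.808
  bounce: vy ← 0.73·7.808 = 5.700
Arc 5: start y=0.000, vy=5.700 → t=1.162, apex=1.656, x_land=91.926, impact vy=-5.700
  bounce: vy ← 0.73·5.700 = 4.161

1 3.289 20.534 26.967
2 2.987 10.942 51.462
3 2.181 5.831 69.344
4 1.592 3.107 82.397
5 1.162 1.656 91.926
final: 91.926 4.161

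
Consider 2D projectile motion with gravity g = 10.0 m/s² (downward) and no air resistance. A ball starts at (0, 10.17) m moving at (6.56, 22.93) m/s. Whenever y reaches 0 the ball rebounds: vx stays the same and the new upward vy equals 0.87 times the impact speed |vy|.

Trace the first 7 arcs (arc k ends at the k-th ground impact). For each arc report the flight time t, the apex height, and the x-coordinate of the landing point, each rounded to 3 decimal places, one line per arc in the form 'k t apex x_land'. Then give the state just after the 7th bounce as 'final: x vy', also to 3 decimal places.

Arc 1: start y=10.170, vy=22.930 → t=4.993, apex=36.459, x_land=32.756, impact vy=-27.003
  bounce: vy ← 0.87·27.003 = 23.493
Arc 2: start y=0.000, vy=23.493 → t=4.699, apex=27.596, x_land=63.579, impact vy=-23.493
  bounce: vy ← 0.87·23.493 = 20.439
Arc 3: start y=0.000, vy=20.439 → t=4.088, apex=20.887, x_land=90.395, impact vy=-20.439
  bounce: vy ← 0.87·20.439 = 17.782
Arc 4: start y=0.000, vy=17.782 → t=3.556, apex=15.810, x_land=113.725, impact vy=-17.782
  bounce: vy ← 0.87·17.782 = 15.470
Arc 5: start y=0.000, vy=15.470 → t=3.094, apex=11.966, x_land=134.022, impact vy=-15.470
  bounce: vy ← 0.87·15.470 = 13.459
Arc 6: start y=0.000, vy=13.459 → t=2.692, apex=9.057, x_land=151.680, impact vy=-13.459
  bounce: vy ← 0.87·13.459 = 11.709
Arc 7: start y=0.000, vy=11.709 → t=2.342, apex=6.855, x_land=167.043, impact vy=-11.709
  bounce: vy ← 0.87·11.709 = 10.187

1 4.993 36.459 32.756
2 4.699 27.596 63.579
3 4.088 20.887 90.395
4 3.556 15.810 113.725
5 3.094 11.966 134.022
6 2.692 9.057 151.680
7 2.342 6.855 167.043
final: 167.043 10.187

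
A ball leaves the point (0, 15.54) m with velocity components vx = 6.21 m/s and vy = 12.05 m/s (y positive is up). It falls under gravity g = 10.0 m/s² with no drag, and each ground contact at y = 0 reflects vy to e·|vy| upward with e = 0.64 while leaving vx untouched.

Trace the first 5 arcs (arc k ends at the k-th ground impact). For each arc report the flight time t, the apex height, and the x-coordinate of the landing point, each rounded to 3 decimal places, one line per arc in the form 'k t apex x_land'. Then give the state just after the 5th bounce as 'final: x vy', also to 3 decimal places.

1 3.340 22.800 20.744
2 2.733 9.339 37.718
3 1.749 3.825 48.581
4 1.120 1.567 55.534
5 0.717 0.642 59.984
final: 59.984 2.293

Arc 1: start y=15.540, vy=12.050 → t=3.340, apex=22.800, x_land=20.744, impact vy=-21.354
  bounce: vy ← 0.64·21.354 = 13.667
Arc 2: start y=0.000, vy=13.667 → t=2.733, apex=9.339, x_land=37.718, impact vy=-13.667
  bounce: vy ← 0.64·13.667 = 8.747
Arc 3: start y=0.000, vy=8.747 → t=1.749, apex=3.825, x_land=48.581, impact vy=-8.747
  bounce: vy ← 0.64·8.747 = 5.598
Arc 4: start y=0.000, vy=5.598 → t=1.120, apex=1.567, x_land=55.534, impact vy=-5.598
  bounce: vy ← 0.64·5.598 = 3.583
Arc 5: start y=0.000, vy=3.583 → t=0.717, apex=0.642, x_land=59.984, impact vy=-3.583
  bounce: vy ← 0.64·3.583 = 2.293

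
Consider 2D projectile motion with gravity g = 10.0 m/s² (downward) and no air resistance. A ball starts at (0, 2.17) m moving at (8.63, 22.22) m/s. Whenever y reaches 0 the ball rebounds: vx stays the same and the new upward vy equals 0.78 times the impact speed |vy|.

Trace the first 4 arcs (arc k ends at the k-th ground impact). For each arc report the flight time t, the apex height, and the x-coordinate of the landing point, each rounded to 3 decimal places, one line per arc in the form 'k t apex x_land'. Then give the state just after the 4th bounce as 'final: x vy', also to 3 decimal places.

Arc 1: start y=2.170, vy=22.220 → t=4.540, apex=26.856, x_land=39.177, impact vy=-23.176
  bounce: vy ← 0.78·23.176 = 18.077
Arc 2: start y=0.000, vy=18.077 → t=3.615, apex=16.339, x_land=70.378, impact vy=-18.077
  bounce: vy ← 0.78·18.077 = 14.100
Arc 3: start y=0.000, vy=14.100 → t=2.820, apex=9.941, x_land=94.715, impact vy=-14.100
  bounce: vy ← 0.78·14.100 = 10.998
Arc 4: start y=0.000, vy=10.998 → t=2.200, apex=6.048, x_land=113.698, impact vy=-10.998
  bounce: vy ← 0.78·10.998 = 8.579

1 4.540 26.856 39.177
2 3.615 16.339 70.378
3 2.820 9.941 94.715
4 2.200 6.048 113.698
final: 113.698 8.579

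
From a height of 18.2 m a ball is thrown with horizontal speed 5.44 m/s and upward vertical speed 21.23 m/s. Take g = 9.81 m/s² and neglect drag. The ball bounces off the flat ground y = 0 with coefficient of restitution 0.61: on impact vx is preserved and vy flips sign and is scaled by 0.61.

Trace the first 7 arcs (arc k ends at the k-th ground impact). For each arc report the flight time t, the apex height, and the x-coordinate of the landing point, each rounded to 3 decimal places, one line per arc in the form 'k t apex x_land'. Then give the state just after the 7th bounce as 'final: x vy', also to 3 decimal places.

1 5.061 41.172 27.534
2 3.535 15.320 46.762
3 2.156 5.701 58.491
4 1.315 2.121 65.646
5 0.802 0.789 70.011
6 0.489 0.294 72.673
7 0.299 0.109 74.297
final: 74.297 0.893

Arc 1: start y=18.200, vy=21.230 → t=5.061, apex=41.172, x_land=27.534, impact vy=-28.422
  bounce: vy ← 0.61·28.422 = 17.337
Arc 2: start y=0.000, vy=17.337 → t=3.535, apex=15.320, x_land=46.762, impact vy=-17.337
  bounce: vy ← 0.61·17.337 = 10.576
Arc 3: start y=0.000, vy=10.576 → t=2.156, apex=5.701, x_land=58.491, impact vy=-10.576
  bounce: vy ← 0.61·10.576 = 6.451
Arc 4: start y=0.000, vy=6.451 → t=1.315, apex=2.121, x_land=65.646, impact vy=-6.451
  bounce: vy ← 0.61·6.451 = 3.935
Arc 5: start y=0.000, vy=3.935 → t=0.802, apex=0.789, x_land=70.011, impact vy=-3.935
  bounce: vy ← 0.61·3.935 = 2.400
Arc 6: start y=0.000, vy=2.400 → t=0.489, apex=0.294, x_land=72.673, impact vy=-2.400
  bounce: vy ← 0.61·2.400 = 1.464
Arc 7: start y=0.000, vy=1.464 → t=0.299, apex=0.109, x_land=74.297, impact vy=-1.464
  bounce: vy ← 0.61·1.464 = 0.893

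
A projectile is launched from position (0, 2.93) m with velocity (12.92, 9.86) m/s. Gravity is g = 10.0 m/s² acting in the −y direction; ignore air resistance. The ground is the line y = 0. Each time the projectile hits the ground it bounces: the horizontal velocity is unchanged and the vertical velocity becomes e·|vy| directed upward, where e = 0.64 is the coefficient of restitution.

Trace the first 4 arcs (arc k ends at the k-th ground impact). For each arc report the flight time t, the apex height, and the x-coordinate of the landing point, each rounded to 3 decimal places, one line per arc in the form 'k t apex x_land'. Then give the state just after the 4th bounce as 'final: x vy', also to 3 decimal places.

1 2.234 7.791 28.867
2 1.598 3.191 49.510
3 1.023 1.307 62.722
4 0.654 0.535 71.178
final: 71.178 2.094

Arc 1: start y=2.930, vy=9.860 → t=2.234, apex=7.791, x_land=28.867, impact vy=-12.483
  bounce: vy ← 0.64·12.483 = 7.989
Arc 2: start y=0.000, vy=7.989 → t=1.598, apex=3.191, x_land=49.510, impact vy=-7.989
  bounce: vy ← 0.64·7.989 = 5.113
Arc 3: start y=0.000, vy=5.113 → t=1.023, apex=1.307, x_land=62.722, impact vy=-5.113
  bounce: vy ← 0.64·5.113 = 3.272
Arc 4: start y=0.000, vy=3.272 → t=0.654, apex=0.535, x_land=71.178, impact vy=-3.272
  bounce: vy ← 0.64·3.272 = 2.094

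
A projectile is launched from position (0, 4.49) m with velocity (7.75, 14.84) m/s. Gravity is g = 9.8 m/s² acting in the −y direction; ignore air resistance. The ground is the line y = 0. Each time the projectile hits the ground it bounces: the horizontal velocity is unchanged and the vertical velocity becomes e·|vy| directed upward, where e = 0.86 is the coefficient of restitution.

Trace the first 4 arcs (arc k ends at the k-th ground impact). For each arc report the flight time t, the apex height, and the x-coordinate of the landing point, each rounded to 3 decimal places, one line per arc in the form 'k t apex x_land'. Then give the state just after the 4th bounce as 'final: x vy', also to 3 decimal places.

1 3.306 15.726 25.620
2 3.081 11.631 49.500
3 2.650 8.602 70.037
4 2.279 6.362 87.699
final: 87.699 9.604

Arc 1: start y=4.490, vy=14.840 → t=3.306, apex=15.726, x_land=25.620, impact vy=-17.556
  bounce: vy ← 0.86·17.556 = 15.099
Arc 2: start y=0.000, vy=15.099 → t=3.081, apex=11.631, x_land=49.500, impact vy=-15.099
  bounce: vy ← 0.86·15.099 = 12.985
Arc 3: start y=0.000, vy=12.985 → t=2.650, apex=8.602, x_land=70.037, impact vy=-12.985
  bounce: vy ← 0.86·12.985 = 11.167
Arc 4: start y=0.000, vy=11.167 → t=2.279, apex=6.362, x_land=87.699, impact vy=-11.167
  bounce: vy ← 0.86·11.167 = 9.604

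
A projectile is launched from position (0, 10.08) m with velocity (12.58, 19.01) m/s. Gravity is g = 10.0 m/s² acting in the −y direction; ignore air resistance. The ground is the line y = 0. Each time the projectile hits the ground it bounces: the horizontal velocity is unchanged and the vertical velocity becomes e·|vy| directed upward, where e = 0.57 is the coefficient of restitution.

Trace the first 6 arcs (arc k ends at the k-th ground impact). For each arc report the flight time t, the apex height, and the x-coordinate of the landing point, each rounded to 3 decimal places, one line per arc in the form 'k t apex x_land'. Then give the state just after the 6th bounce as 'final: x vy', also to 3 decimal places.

1 4.274 28.149 53.763
2 2.705 9.146 87.791
3 1.542 2.971 107.187
4 0.879 0.965 118.242
5 0.501 0.314 124.544
6 0.286 0.102 128.136
final: 128.136 0.814

Arc 1: start y=10.080, vy=19.010 → t=4.274, apex=28.149, x_land=53.763, impact vy=-23.727
  bounce: vy ← 0.57·23.727 = 13.525
Arc 2: start y=0.000, vy=13.525 → t=2.705, apex=9.146, x_land=87.791, impact vy=-13.525
  bounce: vy ← 0.57·13.525 = 7.709
Arc 3: start y=0.000, vy=7.709 → t=1.542, apex=2.971, x_land=107.187, impact vy=-7.709
  bounce: vy ← 0.57·7.709 = 4.394
Arc 4: start y=0.000, vy=4.394 → t=0.879, apex=0.965, x_land=118.242, impact vy=-4.394
  bounce: vy ← 0.57·4.394 = 2.505
Arc 5: start y=0.000, vy=2.505 → t=0.501, apex=0.314, x_land=124.544, impact vy=-2.505
  bounce: vy ← 0.57·2.505 = 1.428
Arc 6: start y=0.000, vy=1.428 → t=0.286, apex=0.102, x_land=128.136, impact vy=-1.428
  bounce: vy ← 0.57·1.428 = 0.814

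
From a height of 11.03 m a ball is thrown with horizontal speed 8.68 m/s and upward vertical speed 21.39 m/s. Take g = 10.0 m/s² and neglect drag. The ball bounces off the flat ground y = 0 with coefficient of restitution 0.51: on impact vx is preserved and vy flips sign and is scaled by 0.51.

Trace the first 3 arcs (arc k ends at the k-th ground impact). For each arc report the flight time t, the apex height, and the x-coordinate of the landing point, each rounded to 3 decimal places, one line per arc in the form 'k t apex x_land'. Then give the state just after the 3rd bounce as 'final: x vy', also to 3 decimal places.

1 4.743 33.907 41.170
2 2.656 8.819 64.226
3 1.355 2.294 75.984
final: 75.984 3.454

Arc 1: start y=11.030, vy=21.390 → t=4.743, apex=33.907, x_land=41.170, impact vy=-26.041
  bounce: vy ← 0.51·26.041 = 13.281
Arc 2: start y=0.000, vy=13.281 → t=2.656, apex=8.819, x_land=64.226, impact vy=-13.281
  bounce: vy ← 0.51·13.281 = 6.773
Arc 3: start y=0.000, vy=6.773 → t=1.355, apex=2.294, x_land=75.984, impact vy=-6.773
  bounce: vy ← 0.51·6.773 = 3.454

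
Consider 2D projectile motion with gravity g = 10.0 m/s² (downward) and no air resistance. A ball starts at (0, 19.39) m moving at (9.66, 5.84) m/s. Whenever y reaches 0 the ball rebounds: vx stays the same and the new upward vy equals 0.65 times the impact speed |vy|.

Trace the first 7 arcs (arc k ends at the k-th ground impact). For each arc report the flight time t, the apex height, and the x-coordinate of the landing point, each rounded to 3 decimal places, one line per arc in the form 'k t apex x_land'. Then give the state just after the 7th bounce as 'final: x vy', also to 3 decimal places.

1 2.638 21.095 25.483
2 2.670 8.913 51.278
3 1.736 3.766 68.044
4 1.128 1.591 78.943
5 0.733 0.672 86.026
6 0.477 0.284 90.631
7 0.310 0.120 93.624
final: 93.624 1.007

Arc 1: start y=19.390, vy=5.840 → t=2.638, apex=21.095, x_land=25.483, impact vy=-20.540
  bounce: vy ← 0.65·20.540 = 13.351
Arc 2: start y=0.000, vy=13.351 → t=2.670, apex=8.913, x_land=51.278, impact vy=-13.351
  bounce: vy ← 0.65·13.351 = 8.678
Arc 3: start y=0.000, vy=8.678 → t=1.736, apex=3.766, x_land=68.044, impact vy=-8.678
  bounce: vy ← 0.65·8.678 = 5.641
Arc 4: start y=0.000, vy=5.641 → t=1.128, apex=1.591, x_land=78.943, impact vy=-5.641
  bounce: vy ← 0.65·5.641 = 3.667
Arc 5: start y=0.000, vy=3.667 → t=0.733, apex=0.672, x_land=86.026, impact vy=-3.667
  bounce: vy ← 0.65·3.667 = 2.383
Arc 6: start y=0.000, vy=2.383 → t=0.477, apex=0.284, x_land=90.631, impact vy=-2.383
  bounce: vy ← 0.65·2.383 = 1.549
Arc 7: start y=0.000, vy=1.549 → t=0.310, apex=0.120, x_land=93.624, impact vy=-1.549
  bounce: vy ← 0.65·1.549 = 1.007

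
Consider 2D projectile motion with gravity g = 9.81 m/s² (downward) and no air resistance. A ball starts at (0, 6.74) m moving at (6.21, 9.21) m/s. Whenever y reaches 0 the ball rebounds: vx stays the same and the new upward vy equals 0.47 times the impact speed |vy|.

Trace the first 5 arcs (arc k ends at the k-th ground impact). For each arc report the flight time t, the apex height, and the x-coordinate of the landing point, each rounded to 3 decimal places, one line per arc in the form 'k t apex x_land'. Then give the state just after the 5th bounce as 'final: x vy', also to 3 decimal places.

Arc 1: start y=6.740, vy=9.210 → t=2.441, apex=11.063, x_land=15.157, impact vy=-14.733
  bounce: vy ← 0.47·14.733 = 6.925
Arc 2: start y=0.000, vy=6.925 → t=1.412, apex=2.444, x_land=23.923, impact vy=-6.925
  bounce: vy ← 0.47·6.925 = 3.255
Arc 3: start y=0.000, vy=3.255 → t=0.664, apex=0.540, x_land=28.044, impact vy=-3.255
  bounce: vy ← 0.47·3.255 = 1.530
Arc 4: start y=0.000, vy=1.530 → t=0.312, apex=0.119, x_land=29.980, impact vy=-1.530
  bounce: vy ← 0.47·1.530 = 0.719
Arc 5: start y=0.000, vy=0.719 → t=0.147, apex=0.026, x_land=30.891, impact vy=-0.719
  bounce: vy ← 0.47·0.719 = 0.338

1 2.441 11.063 15.157
2 1.412 2.444 23.923
3 0.664 0.540 28.044
4 0.312 0.119 29.980
5 0.147 0.026 30.891
final: 30.891 0.338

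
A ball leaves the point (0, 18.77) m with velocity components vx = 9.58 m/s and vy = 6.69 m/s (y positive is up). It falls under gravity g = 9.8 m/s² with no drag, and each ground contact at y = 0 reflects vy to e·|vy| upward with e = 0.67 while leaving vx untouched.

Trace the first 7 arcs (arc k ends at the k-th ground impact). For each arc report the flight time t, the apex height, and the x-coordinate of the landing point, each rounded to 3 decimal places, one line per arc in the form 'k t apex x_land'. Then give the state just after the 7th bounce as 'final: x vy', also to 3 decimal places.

1 2.755 21.053 26.398
2 2.778 9.451 53.007
3 1.861 4.243 70.835
4 1.247 1.904 82.780
5 0.835 0.855 90.783
6 0.560 0.384 96.145
7 0.375 0.172 99.738
final: 99.738 1.231

Arc 1: start y=18.770, vy=6.690 → t=2.755, apex=21.053, x_land=26.398, impact vy=-20.314
  bounce: vy ← 0.67·20.314 = 13.610
Arc 2: start y=0.000, vy=13.610 → t=2.778, apex=9.451, x_land=53.007, impact vy=-13.610
  bounce: vy ← 0.67·13.610 = 9.119
Arc 3: start y=0.000, vy=9.119 → t=1.861, apex=4.243, x_land=70.835, impact vy=-9.119
  bounce: vy ← 0.67·9.119 = 6.110
Arc 4: start y=0.000, vy=6.110 → t=1.247, apex=1.904, x_land=82.780, impact vy=-6.110
  bounce: vy ← 0.67·6.110 = 4.093
Arc 5: start y=0.000, vy=4.093 → t=0.835, apex=0.855, x_land=90.783, impact vy=-4.093
  bounce: vy ← 0.67·4.093 = 2.743
Arc 6: start y=0.000, vy=2.743 → t=0.560, apex=0.384, x_land=96.145, impact vy=-2.743
  bounce: vy ← 0.67·2.743 = 1.838
Arc 7: start y=0.000, vy=1.838 → t=0.375, apex=0.172, x_land=99.738, impact vy=-1.838
  bounce: vy ← 0.67·1.838 = 1.231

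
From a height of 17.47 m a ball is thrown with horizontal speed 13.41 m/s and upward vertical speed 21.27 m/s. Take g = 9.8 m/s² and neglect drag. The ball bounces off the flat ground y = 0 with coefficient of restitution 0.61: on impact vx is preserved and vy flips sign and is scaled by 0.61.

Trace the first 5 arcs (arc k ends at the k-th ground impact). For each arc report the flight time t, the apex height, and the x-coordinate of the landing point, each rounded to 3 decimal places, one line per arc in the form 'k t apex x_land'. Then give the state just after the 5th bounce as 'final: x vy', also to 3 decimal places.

Arc 1: start y=17.470, vy=21.270 → t=5.047, apex=40.552, x_land=67.683, impact vy=-28.193
  bounce: vy ← 0.61·28.193 = 17.198
Arc 2: start y=0.000, vy=17.198 → t=3.510, apex=15.090, x_land=114.748, impact vy=-17.198
  bounce: vy ← 0.61·17.198 = 10.490
Arc 3: start y=0.000, vy=10.490 → t=2.141, apex=5.615, x_land=143.458, impact vy=-10.490
  bounce: vy ← 0.61·10.490 = 6.399
Arc 4: start y=0.000, vy=6.399 → t=1.306, apex=2.089, x_land=160.971, impact vy=-6.399
  bounce: vy ← 0.61·6.399 = 3.904
Arc 5: start y=0.000, vy=3.904 → t=0.797, apex=0.777, x_land=171.654, impact vy=-3.904
  bounce: vy ← 0.61·3.904 = 2.381

1 5.047 40.552 67.683
2 3.510 15.090 114.748
3 2.141 5.615 143.458
4 1.306 2.089 160.971
5 0.797 0.777 171.654
final: 171.654 2.381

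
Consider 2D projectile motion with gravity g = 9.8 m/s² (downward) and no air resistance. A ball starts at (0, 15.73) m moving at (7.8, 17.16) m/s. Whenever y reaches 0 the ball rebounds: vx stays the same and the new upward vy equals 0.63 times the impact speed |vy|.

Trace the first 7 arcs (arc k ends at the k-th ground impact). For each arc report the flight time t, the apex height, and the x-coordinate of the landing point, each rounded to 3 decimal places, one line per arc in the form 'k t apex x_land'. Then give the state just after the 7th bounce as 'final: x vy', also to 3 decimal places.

1 4.256 30.754 33.199
2 3.157 12.206 57.821
3 1.989 4.845 73.332
4 1.253 1.923 83.104
5 0.789 0.763 89.261
6 0.497 0.303 93.140
7 0.313 0.120 95.583
final: 95.583 0.967

Arc 1: start y=15.730, vy=17.160 → t=4.256, apex=30.754, x_land=33.199, impact vy=-24.551
  bounce: vy ← 0.63·24.551 = 15.467
Arc 2: start y=0.000, vy=15.467 → t=3.157, apex=12.206, x_land=57.821, impact vy=-15.467
  bounce: vy ← 0.63·15.467 = 9.744
Arc 3: start y=0.000, vy=9.744 → t=1.989, apex=4.845, x_land=73.332, impact vy=-9.744
  bounce: vy ← 0.63·9.744 = 6.139
Arc 4: start y=0.000, vy=6.139 → t=1.253, apex=1.923, x_land=83.104, impact vy=-6.139
  bounce: vy ← 0.63·6.139 = 3.868
Arc 5: start y=0.000, vy=3.868 → t=0.789, apex=0.763, x_land=89.261, impact vy=-3.868
  bounce: vy ← 0.63·3.868 = 2.437
Arc 6: start y=0.000, vy=2.437 → t=0.497, apex=0.303, x_land=93.140, impact vy=-2.437
  bounce: vy ← 0.63·2.437 = 1.535
Arc 7: start y=0.000, vy=1.535 → t=0.313, apex=0.120, x_land=95.583, impact vy=-1.535
  bounce: vy ← 0.63·1.535 = 0.967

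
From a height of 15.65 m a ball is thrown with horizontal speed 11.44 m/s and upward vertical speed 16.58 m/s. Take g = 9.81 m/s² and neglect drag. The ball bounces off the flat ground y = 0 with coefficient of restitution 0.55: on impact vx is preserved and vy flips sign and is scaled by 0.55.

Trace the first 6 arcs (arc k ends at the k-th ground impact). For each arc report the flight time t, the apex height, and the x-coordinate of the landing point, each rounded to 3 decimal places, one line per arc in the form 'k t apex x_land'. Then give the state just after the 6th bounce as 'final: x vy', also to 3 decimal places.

1 4.149 29.661 47.467
2 2.705 8.972 78.412
3 1.488 2.714 95.432
4 0.818 0.821 104.793
5 0.450 0.248 109.941
6 0.248 0.075 112.773
final: 112.773 0.668

Arc 1: start y=15.650, vy=16.580 → t=4.149, apex=29.661, x_land=47.467, impact vy=-24.124
  bounce: vy ← 0.55·24.124 = 13.268
Arc 2: start y=0.000, vy=13.268 → t=2.705, apex=8.972, x_land=78.412, impact vy=-13.268
  bounce: vy ← 0.55·13.268 = 7.297
Arc 3: start y=0.000, vy=7.297 → t=1.488, apex=2.714, x_land=95.432, impact vy=-7.297
  bounce: vy ← 0.55·7.297 = 4.014
Arc 4: start y=0.000, vy=4.014 → t=0.818, apex=0.821, x_land=104.793, impact vy=-4.014
  bounce: vy ← 0.55·4.014 = 2.207
Arc 5: start y=0.000, vy=2.207 → t=0.450, apex=0.248, x_land=109.941, impact vy=-2.207
  bounce: vy ← 0.55·2.207 = 1.214
Arc 6: start y=0.000, vy=1.214 → t=0.248, apex=0.075, x_land=112.773, impact vy=-1.214
  bounce: vy ← 0.55·1.214 = 0.668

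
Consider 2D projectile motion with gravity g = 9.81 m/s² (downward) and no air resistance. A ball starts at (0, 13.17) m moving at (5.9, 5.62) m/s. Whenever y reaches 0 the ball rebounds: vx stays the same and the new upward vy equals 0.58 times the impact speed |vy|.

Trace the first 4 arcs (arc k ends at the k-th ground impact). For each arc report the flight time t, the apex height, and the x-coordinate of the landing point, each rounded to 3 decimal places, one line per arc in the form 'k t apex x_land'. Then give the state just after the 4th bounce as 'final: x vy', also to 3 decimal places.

Arc 1: start y=13.170, vy=5.620 → t=2.309, apex=14.780, x_land=13.622, impact vy=-17.029
  bounce: vy ← 0.58·17.029 = 9.877
Arc 2: start y=0.000, vy=9.877 → t=2.014, apex=4.972, x_land=25.502, impact vy=-9.877
  bounce: vy ← 0.58·9.877 = 5.728
Arc 3: start y=0.000, vy=5.728 → t=1.168, apex=1.673, x_land=32.392, impact vy=-5.728
  bounce: vy ← 0.58·5.728 = 3.323
Arc 4: start y=0.000, vy=3.323 → t=0.677, apex=0.563, x_land=36.389, impact vy=-3.323
  bounce: vy ← 0.58·3.323 = 1.927

1 2.309 14.780 13.622
2 2.014 4.972 25.502
3 1.168 1.673 32.392
4 0.677 0.563 36.389
final: 36.389 1.927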